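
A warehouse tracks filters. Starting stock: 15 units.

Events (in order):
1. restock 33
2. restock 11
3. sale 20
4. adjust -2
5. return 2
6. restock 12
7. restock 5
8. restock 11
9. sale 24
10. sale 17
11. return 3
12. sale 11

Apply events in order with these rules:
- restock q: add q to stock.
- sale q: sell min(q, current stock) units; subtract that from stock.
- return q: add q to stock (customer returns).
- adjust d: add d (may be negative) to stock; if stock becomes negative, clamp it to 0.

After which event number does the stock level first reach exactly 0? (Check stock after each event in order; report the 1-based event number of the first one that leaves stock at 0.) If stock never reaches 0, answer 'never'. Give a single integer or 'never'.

Processing events:
Start: stock = 15
  Event 1 (restock 33): 15 + 33 = 48
  Event 2 (restock 11): 48 + 11 = 59
  Event 3 (sale 20): sell min(20,59)=20. stock: 59 - 20 = 39. total_sold = 20
  Event 4 (adjust -2): 39 + -2 = 37
  Event 5 (return 2): 37 + 2 = 39
  Event 6 (restock 12): 39 + 12 = 51
  Event 7 (restock 5): 51 + 5 = 56
  Event 8 (restock 11): 56 + 11 = 67
  Event 9 (sale 24): sell min(24,67)=24. stock: 67 - 24 = 43. total_sold = 44
  Event 10 (sale 17): sell min(17,43)=17. stock: 43 - 17 = 26. total_sold = 61
  Event 11 (return 3): 26 + 3 = 29
  Event 12 (sale 11): sell min(11,29)=11. stock: 29 - 11 = 18. total_sold = 72
Final: stock = 18, total_sold = 72

Stock never reaches 0.

Answer: never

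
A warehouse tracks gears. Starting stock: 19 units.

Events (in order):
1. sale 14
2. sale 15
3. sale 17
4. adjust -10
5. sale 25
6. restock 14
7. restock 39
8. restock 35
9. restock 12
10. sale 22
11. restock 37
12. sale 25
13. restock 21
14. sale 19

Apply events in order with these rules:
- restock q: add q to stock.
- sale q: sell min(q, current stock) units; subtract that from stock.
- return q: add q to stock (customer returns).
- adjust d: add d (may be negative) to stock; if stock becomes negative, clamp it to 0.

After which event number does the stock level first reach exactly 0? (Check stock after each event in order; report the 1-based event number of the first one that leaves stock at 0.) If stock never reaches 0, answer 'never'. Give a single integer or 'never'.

Processing events:
Start: stock = 19
  Event 1 (sale 14): sell min(14,19)=14. stock: 19 - 14 = 5. total_sold = 14
  Event 2 (sale 15): sell min(15,5)=5. stock: 5 - 5 = 0. total_sold = 19
  Event 3 (sale 17): sell min(17,0)=0. stock: 0 - 0 = 0. total_sold = 19
  Event 4 (adjust -10): 0 + -10 = 0 (clamped to 0)
  Event 5 (sale 25): sell min(25,0)=0. stock: 0 - 0 = 0. total_sold = 19
  Event 6 (restock 14): 0 + 14 = 14
  Event 7 (restock 39): 14 + 39 = 53
  Event 8 (restock 35): 53 + 35 = 88
  Event 9 (restock 12): 88 + 12 = 100
  Event 10 (sale 22): sell min(22,100)=22. stock: 100 - 22 = 78. total_sold = 41
  Event 11 (restock 37): 78 + 37 = 115
  Event 12 (sale 25): sell min(25,115)=25. stock: 115 - 25 = 90. total_sold = 66
  Event 13 (restock 21): 90 + 21 = 111
  Event 14 (sale 19): sell min(19,111)=19. stock: 111 - 19 = 92. total_sold = 85
Final: stock = 92, total_sold = 85

First zero at event 2.

Answer: 2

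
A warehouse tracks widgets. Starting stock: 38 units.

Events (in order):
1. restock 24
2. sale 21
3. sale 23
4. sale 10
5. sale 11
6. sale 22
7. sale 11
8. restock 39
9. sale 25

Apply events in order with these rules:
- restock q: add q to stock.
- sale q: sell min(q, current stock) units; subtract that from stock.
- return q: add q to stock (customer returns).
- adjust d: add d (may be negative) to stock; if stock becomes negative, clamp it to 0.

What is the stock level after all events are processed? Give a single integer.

Processing events:
Start: stock = 38
  Event 1 (restock 24): 38 + 24 = 62
  Event 2 (sale 21): sell min(21,62)=21. stock: 62 - 21 = 41. total_sold = 21
  Event 3 (sale 23): sell min(23,41)=23. stock: 41 - 23 = 18. total_sold = 44
  Event 4 (sale 10): sell min(10,18)=10. stock: 18 - 10 = 8. total_sold = 54
  Event 5 (sale 11): sell min(11,8)=8. stock: 8 - 8 = 0. total_sold = 62
  Event 6 (sale 22): sell min(22,0)=0. stock: 0 - 0 = 0. total_sold = 62
  Event 7 (sale 11): sell min(11,0)=0. stock: 0 - 0 = 0. total_sold = 62
  Event 8 (restock 39): 0 + 39 = 39
  Event 9 (sale 25): sell min(25,39)=25. stock: 39 - 25 = 14. total_sold = 87
Final: stock = 14, total_sold = 87

Answer: 14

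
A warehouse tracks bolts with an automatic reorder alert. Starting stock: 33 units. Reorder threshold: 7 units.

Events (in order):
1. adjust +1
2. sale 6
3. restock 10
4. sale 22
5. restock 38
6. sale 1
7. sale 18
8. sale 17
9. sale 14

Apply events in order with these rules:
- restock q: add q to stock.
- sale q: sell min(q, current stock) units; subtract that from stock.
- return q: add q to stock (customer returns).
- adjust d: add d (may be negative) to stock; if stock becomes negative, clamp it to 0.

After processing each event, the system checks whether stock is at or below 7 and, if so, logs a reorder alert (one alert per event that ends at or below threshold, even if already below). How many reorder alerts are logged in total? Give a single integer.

Processing events:
Start: stock = 33
  Event 1 (adjust +1): 33 + 1 = 34
  Event 2 (sale 6): sell min(6,34)=6. stock: 34 - 6 = 28. total_sold = 6
  Event 3 (restock 10): 28 + 10 = 38
  Event 4 (sale 22): sell min(22,38)=22. stock: 38 - 22 = 16. total_sold = 28
  Event 5 (restock 38): 16 + 38 = 54
  Event 6 (sale 1): sell min(1,54)=1. stock: 54 - 1 = 53. total_sold = 29
  Event 7 (sale 18): sell min(18,53)=18. stock: 53 - 18 = 35. total_sold = 47
  Event 8 (sale 17): sell min(17,35)=17. stock: 35 - 17 = 18. total_sold = 64
  Event 9 (sale 14): sell min(14,18)=14. stock: 18 - 14 = 4. total_sold = 78
Final: stock = 4, total_sold = 78

Checking against threshold 7:
  After event 1: stock=34 > 7
  After event 2: stock=28 > 7
  After event 3: stock=38 > 7
  After event 4: stock=16 > 7
  After event 5: stock=54 > 7
  After event 6: stock=53 > 7
  After event 7: stock=35 > 7
  After event 8: stock=18 > 7
  After event 9: stock=4 <= 7 -> ALERT
Alert events: [9]. Count = 1

Answer: 1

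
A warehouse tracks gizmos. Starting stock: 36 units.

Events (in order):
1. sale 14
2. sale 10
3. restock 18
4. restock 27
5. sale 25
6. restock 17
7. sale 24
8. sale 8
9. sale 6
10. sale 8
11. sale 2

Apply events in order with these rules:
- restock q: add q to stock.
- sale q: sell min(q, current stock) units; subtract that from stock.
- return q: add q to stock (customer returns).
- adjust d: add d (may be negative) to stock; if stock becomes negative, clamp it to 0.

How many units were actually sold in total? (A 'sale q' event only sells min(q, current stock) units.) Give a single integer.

Processing events:
Start: stock = 36
  Event 1 (sale 14): sell min(14,36)=14. stock: 36 - 14 = 22. total_sold = 14
  Event 2 (sale 10): sell min(10,22)=10. stock: 22 - 10 = 12. total_sold = 24
  Event 3 (restock 18): 12 + 18 = 30
  Event 4 (restock 27): 30 + 27 = 57
  Event 5 (sale 25): sell min(25,57)=25. stock: 57 - 25 = 32. total_sold = 49
  Event 6 (restock 17): 32 + 17 = 49
  Event 7 (sale 24): sell min(24,49)=24. stock: 49 - 24 = 25. total_sold = 73
  Event 8 (sale 8): sell min(8,25)=8. stock: 25 - 8 = 17. total_sold = 81
  Event 9 (sale 6): sell min(6,17)=6. stock: 17 - 6 = 11. total_sold = 87
  Event 10 (sale 8): sell min(8,11)=8. stock: 11 - 8 = 3. total_sold = 95
  Event 11 (sale 2): sell min(2,3)=2. stock: 3 - 2 = 1. total_sold = 97
Final: stock = 1, total_sold = 97

Answer: 97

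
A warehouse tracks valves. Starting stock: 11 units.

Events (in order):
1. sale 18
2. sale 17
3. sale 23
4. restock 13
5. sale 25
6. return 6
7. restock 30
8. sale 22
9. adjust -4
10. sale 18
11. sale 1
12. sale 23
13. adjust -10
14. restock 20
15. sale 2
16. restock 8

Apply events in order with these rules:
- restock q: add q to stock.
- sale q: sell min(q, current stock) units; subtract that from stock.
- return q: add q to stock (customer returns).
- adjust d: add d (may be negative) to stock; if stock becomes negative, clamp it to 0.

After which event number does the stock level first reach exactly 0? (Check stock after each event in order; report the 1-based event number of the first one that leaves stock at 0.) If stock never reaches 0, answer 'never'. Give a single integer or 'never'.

Answer: 1

Derivation:
Processing events:
Start: stock = 11
  Event 1 (sale 18): sell min(18,11)=11. stock: 11 - 11 = 0. total_sold = 11
  Event 2 (sale 17): sell min(17,0)=0. stock: 0 - 0 = 0. total_sold = 11
  Event 3 (sale 23): sell min(23,0)=0. stock: 0 - 0 = 0. total_sold = 11
  Event 4 (restock 13): 0 + 13 = 13
  Event 5 (sale 25): sell min(25,13)=13. stock: 13 - 13 = 0. total_sold = 24
  Event 6 (return 6): 0 + 6 = 6
  Event 7 (restock 30): 6 + 30 = 36
  Event 8 (sale 22): sell min(22,36)=22. stock: 36 - 22 = 14. total_sold = 46
  Event 9 (adjust -4): 14 + -4 = 10
  Event 10 (sale 18): sell min(18,10)=10. stock: 10 - 10 = 0. total_sold = 56
  Event 11 (sale 1): sell min(1,0)=0. stock: 0 - 0 = 0. total_sold = 56
  Event 12 (sale 23): sell min(23,0)=0. stock: 0 - 0 = 0. total_sold = 56
  Event 13 (adjust -10): 0 + -10 = 0 (clamped to 0)
  Event 14 (restock 20): 0 + 20 = 20
  Event 15 (sale 2): sell min(2,20)=2. stock: 20 - 2 = 18. total_sold = 58
  Event 16 (restock 8): 18 + 8 = 26
Final: stock = 26, total_sold = 58

First zero at event 1.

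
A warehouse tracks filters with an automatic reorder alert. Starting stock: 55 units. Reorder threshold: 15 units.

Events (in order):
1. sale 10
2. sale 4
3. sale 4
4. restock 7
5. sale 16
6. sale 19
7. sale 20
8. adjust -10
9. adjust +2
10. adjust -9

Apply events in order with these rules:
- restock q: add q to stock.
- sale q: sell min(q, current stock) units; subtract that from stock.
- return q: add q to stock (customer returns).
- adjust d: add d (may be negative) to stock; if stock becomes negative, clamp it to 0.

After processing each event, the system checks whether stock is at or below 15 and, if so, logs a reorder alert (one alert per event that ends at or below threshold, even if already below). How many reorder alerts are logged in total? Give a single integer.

Answer: 5

Derivation:
Processing events:
Start: stock = 55
  Event 1 (sale 10): sell min(10,55)=10. stock: 55 - 10 = 45. total_sold = 10
  Event 2 (sale 4): sell min(4,45)=4. stock: 45 - 4 = 41. total_sold = 14
  Event 3 (sale 4): sell min(4,41)=4. stock: 41 - 4 = 37. total_sold = 18
  Event 4 (restock 7): 37 + 7 = 44
  Event 5 (sale 16): sell min(16,44)=16. stock: 44 - 16 = 28. total_sold = 34
  Event 6 (sale 19): sell min(19,28)=19. stock: 28 - 19 = 9. total_sold = 53
  Event 7 (sale 20): sell min(20,9)=9. stock: 9 - 9 = 0. total_sold = 62
  Event 8 (adjust -10): 0 + -10 = 0 (clamped to 0)
  Event 9 (adjust +2): 0 + 2 = 2
  Event 10 (adjust -9): 2 + -9 = 0 (clamped to 0)
Final: stock = 0, total_sold = 62

Checking against threshold 15:
  After event 1: stock=45 > 15
  After event 2: stock=41 > 15
  After event 3: stock=37 > 15
  After event 4: stock=44 > 15
  After event 5: stock=28 > 15
  After event 6: stock=9 <= 15 -> ALERT
  After event 7: stock=0 <= 15 -> ALERT
  After event 8: stock=0 <= 15 -> ALERT
  After event 9: stock=2 <= 15 -> ALERT
  After event 10: stock=0 <= 15 -> ALERT
Alert events: [6, 7, 8, 9, 10]. Count = 5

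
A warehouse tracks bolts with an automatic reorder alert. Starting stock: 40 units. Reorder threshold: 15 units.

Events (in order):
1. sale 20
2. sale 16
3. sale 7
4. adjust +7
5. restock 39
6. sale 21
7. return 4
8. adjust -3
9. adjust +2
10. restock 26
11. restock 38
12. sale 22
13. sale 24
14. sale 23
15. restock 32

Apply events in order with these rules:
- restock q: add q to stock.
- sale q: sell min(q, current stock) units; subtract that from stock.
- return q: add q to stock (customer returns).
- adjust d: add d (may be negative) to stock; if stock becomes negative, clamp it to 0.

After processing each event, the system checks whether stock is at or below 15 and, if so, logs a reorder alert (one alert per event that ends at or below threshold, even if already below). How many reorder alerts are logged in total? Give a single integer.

Processing events:
Start: stock = 40
  Event 1 (sale 20): sell min(20,40)=20. stock: 40 - 20 = 20. total_sold = 20
  Event 2 (sale 16): sell min(16,20)=16. stock: 20 - 16 = 4. total_sold = 36
  Event 3 (sale 7): sell min(7,4)=4. stock: 4 - 4 = 0. total_sold = 40
  Event 4 (adjust +7): 0 + 7 = 7
  Event 5 (restock 39): 7 + 39 = 46
  Event 6 (sale 21): sell min(21,46)=21. stock: 46 - 21 = 25. total_sold = 61
  Event 7 (return 4): 25 + 4 = 29
  Event 8 (adjust -3): 29 + -3 = 26
  Event 9 (adjust +2): 26 + 2 = 28
  Event 10 (restock 26): 28 + 26 = 54
  Event 11 (restock 38): 54 + 38 = 92
  Event 12 (sale 22): sell min(22,92)=22. stock: 92 - 22 = 70. total_sold = 83
  Event 13 (sale 24): sell min(24,70)=24. stock: 70 - 24 = 46. total_sold = 107
  Event 14 (sale 23): sell min(23,46)=23. stock: 46 - 23 = 23. total_sold = 130
  Event 15 (restock 32): 23 + 32 = 55
Final: stock = 55, total_sold = 130

Checking against threshold 15:
  After event 1: stock=20 > 15
  After event 2: stock=4 <= 15 -> ALERT
  After event 3: stock=0 <= 15 -> ALERT
  After event 4: stock=7 <= 15 -> ALERT
  After event 5: stock=46 > 15
  After event 6: stock=25 > 15
  After event 7: stock=29 > 15
  After event 8: stock=26 > 15
  After event 9: stock=28 > 15
  After event 10: stock=54 > 15
  After event 11: stock=92 > 15
  After event 12: stock=70 > 15
  After event 13: stock=46 > 15
  After event 14: stock=23 > 15
  After event 15: stock=55 > 15
Alert events: [2, 3, 4]. Count = 3

Answer: 3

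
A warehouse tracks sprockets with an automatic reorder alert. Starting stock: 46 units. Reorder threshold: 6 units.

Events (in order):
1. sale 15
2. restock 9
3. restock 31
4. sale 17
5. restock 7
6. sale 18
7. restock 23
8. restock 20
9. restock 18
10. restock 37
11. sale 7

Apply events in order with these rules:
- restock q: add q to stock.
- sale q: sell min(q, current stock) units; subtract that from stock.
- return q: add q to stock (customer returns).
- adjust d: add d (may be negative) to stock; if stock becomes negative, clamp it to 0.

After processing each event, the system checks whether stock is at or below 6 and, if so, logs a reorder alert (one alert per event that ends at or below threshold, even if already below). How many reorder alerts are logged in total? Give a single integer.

Answer: 0

Derivation:
Processing events:
Start: stock = 46
  Event 1 (sale 15): sell min(15,46)=15. stock: 46 - 15 = 31. total_sold = 15
  Event 2 (restock 9): 31 + 9 = 40
  Event 3 (restock 31): 40 + 31 = 71
  Event 4 (sale 17): sell min(17,71)=17. stock: 71 - 17 = 54. total_sold = 32
  Event 5 (restock 7): 54 + 7 = 61
  Event 6 (sale 18): sell min(18,61)=18. stock: 61 - 18 = 43. total_sold = 50
  Event 7 (restock 23): 43 + 23 = 66
  Event 8 (restock 20): 66 + 20 = 86
  Event 9 (restock 18): 86 + 18 = 104
  Event 10 (restock 37): 104 + 37 = 141
  Event 11 (sale 7): sell min(7,141)=7. stock: 141 - 7 = 134. total_sold = 57
Final: stock = 134, total_sold = 57

Checking against threshold 6:
  After event 1: stock=31 > 6
  After event 2: stock=40 > 6
  After event 3: stock=71 > 6
  After event 4: stock=54 > 6
  After event 5: stock=61 > 6
  After event 6: stock=43 > 6
  After event 7: stock=66 > 6
  After event 8: stock=86 > 6
  After event 9: stock=104 > 6
  After event 10: stock=141 > 6
  After event 11: stock=134 > 6
Alert events: []. Count = 0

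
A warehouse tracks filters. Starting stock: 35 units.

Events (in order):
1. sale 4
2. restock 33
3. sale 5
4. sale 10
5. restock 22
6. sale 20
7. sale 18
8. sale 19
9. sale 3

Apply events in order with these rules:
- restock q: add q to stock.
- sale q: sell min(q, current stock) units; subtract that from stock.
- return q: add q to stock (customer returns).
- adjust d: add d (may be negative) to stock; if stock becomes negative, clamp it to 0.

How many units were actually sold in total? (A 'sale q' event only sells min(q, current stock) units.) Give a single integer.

Processing events:
Start: stock = 35
  Event 1 (sale 4): sell min(4,35)=4. stock: 35 - 4 = 31. total_sold = 4
  Event 2 (restock 33): 31 + 33 = 64
  Event 3 (sale 5): sell min(5,64)=5. stock: 64 - 5 = 59. total_sold = 9
  Event 4 (sale 10): sell min(10,59)=10. stock: 59 - 10 = 49. total_sold = 19
  Event 5 (restock 22): 49 + 22 = 71
  Event 6 (sale 20): sell min(20,71)=20. stock: 71 - 20 = 51. total_sold = 39
  Event 7 (sale 18): sell min(18,51)=18. stock: 51 - 18 = 33. total_sold = 57
  Event 8 (sale 19): sell min(19,33)=19. stock: 33 - 19 = 14. total_sold = 76
  Event 9 (sale 3): sell min(3,14)=3. stock: 14 - 3 = 11. total_sold = 79
Final: stock = 11, total_sold = 79

Answer: 79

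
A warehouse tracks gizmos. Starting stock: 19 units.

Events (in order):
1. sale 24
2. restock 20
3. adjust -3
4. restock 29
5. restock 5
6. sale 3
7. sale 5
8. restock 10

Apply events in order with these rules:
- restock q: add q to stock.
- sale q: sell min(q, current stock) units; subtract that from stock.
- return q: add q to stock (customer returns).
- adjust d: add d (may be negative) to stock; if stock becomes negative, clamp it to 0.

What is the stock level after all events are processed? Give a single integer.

Answer: 53

Derivation:
Processing events:
Start: stock = 19
  Event 1 (sale 24): sell min(24,19)=19. stock: 19 - 19 = 0. total_sold = 19
  Event 2 (restock 20): 0 + 20 = 20
  Event 3 (adjust -3): 20 + -3 = 17
  Event 4 (restock 29): 17 + 29 = 46
  Event 5 (restock 5): 46 + 5 = 51
  Event 6 (sale 3): sell min(3,51)=3. stock: 51 - 3 = 48. total_sold = 22
  Event 7 (sale 5): sell min(5,48)=5. stock: 48 - 5 = 43. total_sold = 27
  Event 8 (restock 10): 43 + 10 = 53
Final: stock = 53, total_sold = 27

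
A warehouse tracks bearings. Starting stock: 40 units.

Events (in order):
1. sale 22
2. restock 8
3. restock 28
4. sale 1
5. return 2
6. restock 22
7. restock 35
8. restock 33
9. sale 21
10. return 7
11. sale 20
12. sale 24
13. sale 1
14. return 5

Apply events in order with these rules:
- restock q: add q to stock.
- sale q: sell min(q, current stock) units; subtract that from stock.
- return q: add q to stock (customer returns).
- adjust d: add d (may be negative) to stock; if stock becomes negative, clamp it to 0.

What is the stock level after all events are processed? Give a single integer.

Processing events:
Start: stock = 40
  Event 1 (sale 22): sell min(22,40)=22. stock: 40 - 22 = 18. total_sold = 22
  Event 2 (restock 8): 18 + 8 = 26
  Event 3 (restock 28): 26 + 28 = 54
  Event 4 (sale 1): sell min(1,54)=1. stock: 54 - 1 = 53. total_sold = 23
  Event 5 (return 2): 53 + 2 = 55
  Event 6 (restock 22): 55 + 22 = 77
  Event 7 (restock 35): 77 + 35 = 112
  Event 8 (restock 33): 112 + 33 = 145
  Event 9 (sale 21): sell min(21,145)=21. stock: 145 - 21 = 124. total_sold = 44
  Event 10 (return 7): 124 + 7 = 131
  Event 11 (sale 20): sell min(20,131)=20. stock: 131 - 20 = 111. total_sold = 64
  Event 12 (sale 24): sell min(24,111)=24. stock: 111 - 24 = 87. total_sold = 88
  Event 13 (sale 1): sell min(1,87)=1. stock: 87 - 1 = 86. total_sold = 89
  Event 14 (return 5): 86 + 5 = 91
Final: stock = 91, total_sold = 89

Answer: 91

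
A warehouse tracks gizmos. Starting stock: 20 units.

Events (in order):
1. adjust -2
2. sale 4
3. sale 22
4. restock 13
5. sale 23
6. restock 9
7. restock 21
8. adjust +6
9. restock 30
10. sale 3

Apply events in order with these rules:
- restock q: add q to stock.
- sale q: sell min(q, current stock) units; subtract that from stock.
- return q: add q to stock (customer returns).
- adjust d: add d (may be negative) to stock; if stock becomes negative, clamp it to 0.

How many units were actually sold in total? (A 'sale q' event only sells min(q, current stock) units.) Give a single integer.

Processing events:
Start: stock = 20
  Event 1 (adjust -2): 20 + -2 = 18
  Event 2 (sale 4): sell min(4,18)=4. stock: 18 - 4 = 14. total_sold = 4
  Event 3 (sale 22): sell min(22,14)=14. stock: 14 - 14 = 0. total_sold = 18
  Event 4 (restock 13): 0 + 13 = 13
  Event 5 (sale 23): sell min(23,13)=13. stock: 13 - 13 = 0. total_sold = 31
  Event 6 (restock 9): 0 + 9 = 9
  Event 7 (restock 21): 9 + 21 = 30
  Event 8 (adjust +6): 30 + 6 = 36
  Event 9 (restock 30): 36 + 30 = 66
  Event 10 (sale 3): sell min(3,66)=3. stock: 66 - 3 = 63. total_sold = 34
Final: stock = 63, total_sold = 34

Answer: 34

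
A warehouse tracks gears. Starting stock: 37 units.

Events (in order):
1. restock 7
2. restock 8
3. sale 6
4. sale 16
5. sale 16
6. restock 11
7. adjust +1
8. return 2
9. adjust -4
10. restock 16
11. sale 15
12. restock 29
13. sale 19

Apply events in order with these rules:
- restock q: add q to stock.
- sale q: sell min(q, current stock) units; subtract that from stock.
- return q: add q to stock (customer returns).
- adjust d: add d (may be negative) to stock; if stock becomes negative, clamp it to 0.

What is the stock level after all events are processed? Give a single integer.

Answer: 35

Derivation:
Processing events:
Start: stock = 37
  Event 1 (restock 7): 37 + 7 = 44
  Event 2 (restock 8): 44 + 8 = 52
  Event 3 (sale 6): sell min(6,52)=6. stock: 52 - 6 = 46. total_sold = 6
  Event 4 (sale 16): sell min(16,46)=16. stock: 46 - 16 = 30. total_sold = 22
  Event 5 (sale 16): sell min(16,30)=16. stock: 30 - 16 = 14. total_sold = 38
  Event 6 (restock 11): 14 + 11 = 25
  Event 7 (adjust +1): 25 + 1 = 26
  Event 8 (return 2): 26 + 2 = 28
  Event 9 (adjust -4): 28 + -4 = 24
  Event 10 (restock 16): 24 + 16 = 40
  Event 11 (sale 15): sell min(15,40)=15. stock: 40 - 15 = 25. total_sold = 53
  Event 12 (restock 29): 25 + 29 = 54
  Event 13 (sale 19): sell min(19,54)=19. stock: 54 - 19 = 35. total_sold = 72
Final: stock = 35, total_sold = 72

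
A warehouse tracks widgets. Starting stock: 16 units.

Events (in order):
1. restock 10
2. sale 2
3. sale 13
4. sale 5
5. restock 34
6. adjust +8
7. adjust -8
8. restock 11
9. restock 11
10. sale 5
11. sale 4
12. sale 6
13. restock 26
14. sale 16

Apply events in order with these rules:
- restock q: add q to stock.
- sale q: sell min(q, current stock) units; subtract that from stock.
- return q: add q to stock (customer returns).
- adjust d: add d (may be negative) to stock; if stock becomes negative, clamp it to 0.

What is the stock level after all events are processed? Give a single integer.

Processing events:
Start: stock = 16
  Event 1 (restock 10): 16 + 10 = 26
  Event 2 (sale 2): sell min(2,26)=2. stock: 26 - 2 = 24. total_sold = 2
  Event 3 (sale 13): sell min(13,24)=13. stock: 24 - 13 = 11. total_sold = 15
  Event 4 (sale 5): sell min(5,11)=5. stock: 11 - 5 = 6. total_sold = 20
  Event 5 (restock 34): 6 + 34 = 40
  Event 6 (adjust +8): 40 + 8 = 48
  Event 7 (adjust -8): 48 + -8 = 40
  Event 8 (restock 11): 40 + 11 = 51
  Event 9 (restock 11): 51 + 11 = 62
  Event 10 (sale 5): sell min(5,62)=5. stock: 62 - 5 = 57. total_sold = 25
  Event 11 (sale 4): sell min(4,57)=4. stock: 57 - 4 = 53. total_sold = 29
  Event 12 (sale 6): sell min(6,53)=6. stock: 53 - 6 = 47. total_sold = 35
  Event 13 (restock 26): 47 + 26 = 73
  Event 14 (sale 16): sell min(16,73)=16. stock: 73 - 16 = 57. total_sold = 51
Final: stock = 57, total_sold = 51

Answer: 57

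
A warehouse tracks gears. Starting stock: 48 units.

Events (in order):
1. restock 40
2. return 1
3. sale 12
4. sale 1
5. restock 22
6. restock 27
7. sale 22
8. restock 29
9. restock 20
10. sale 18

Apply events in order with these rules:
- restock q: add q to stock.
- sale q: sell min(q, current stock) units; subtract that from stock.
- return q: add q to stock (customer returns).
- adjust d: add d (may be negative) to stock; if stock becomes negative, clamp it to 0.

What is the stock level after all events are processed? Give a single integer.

Processing events:
Start: stock = 48
  Event 1 (restock 40): 48 + 40 = 88
  Event 2 (return 1): 88 + 1 = 89
  Event 3 (sale 12): sell min(12,89)=12. stock: 89 - 12 = 77. total_sold = 12
  Event 4 (sale 1): sell min(1,77)=1. stock: 77 - 1 = 76. total_sold = 13
  Event 5 (restock 22): 76 + 22 = 98
  Event 6 (restock 27): 98 + 27 = 125
  Event 7 (sale 22): sell min(22,125)=22. stock: 125 - 22 = 103. total_sold = 35
  Event 8 (restock 29): 103 + 29 = 132
  Event 9 (restock 20): 132 + 20 = 152
  Event 10 (sale 18): sell min(18,152)=18. stock: 152 - 18 = 134. total_sold = 53
Final: stock = 134, total_sold = 53

Answer: 134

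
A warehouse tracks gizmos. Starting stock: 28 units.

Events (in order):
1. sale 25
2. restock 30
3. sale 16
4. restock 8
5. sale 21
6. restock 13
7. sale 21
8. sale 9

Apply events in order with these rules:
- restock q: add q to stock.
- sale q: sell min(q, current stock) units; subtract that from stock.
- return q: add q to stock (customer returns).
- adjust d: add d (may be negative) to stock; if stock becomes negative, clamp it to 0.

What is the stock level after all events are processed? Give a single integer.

Processing events:
Start: stock = 28
  Event 1 (sale 25): sell min(25,28)=25. stock: 28 - 25 = 3. total_sold = 25
  Event 2 (restock 30): 3 + 30 = 33
  Event 3 (sale 16): sell min(16,33)=16. stock: 33 - 16 = 17. total_sold = 41
  Event 4 (restock 8): 17 + 8 = 25
  Event 5 (sale 21): sell min(21,25)=21. stock: 25 - 21 = 4. total_sold = 62
  Event 6 (restock 13): 4 + 13 = 17
  Event 7 (sale 21): sell min(21,17)=17. stock: 17 - 17 = 0. total_sold = 79
  Event 8 (sale 9): sell min(9,0)=0. stock: 0 - 0 = 0. total_sold = 79
Final: stock = 0, total_sold = 79

Answer: 0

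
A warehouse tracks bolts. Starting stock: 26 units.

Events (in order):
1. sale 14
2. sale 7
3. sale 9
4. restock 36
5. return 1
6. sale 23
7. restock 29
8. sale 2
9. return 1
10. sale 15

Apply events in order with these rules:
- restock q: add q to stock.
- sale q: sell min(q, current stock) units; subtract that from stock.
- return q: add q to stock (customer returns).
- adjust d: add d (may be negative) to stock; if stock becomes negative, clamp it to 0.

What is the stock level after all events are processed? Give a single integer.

Processing events:
Start: stock = 26
  Event 1 (sale 14): sell min(14,26)=14. stock: 26 - 14 = 12. total_sold = 14
  Event 2 (sale 7): sell min(7,12)=7. stock: 12 - 7 = 5. total_sold = 21
  Event 3 (sale 9): sell min(9,5)=5. stock: 5 - 5 = 0. total_sold = 26
  Event 4 (restock 36): 0 + 36 = 36
  Event 5 (return 1): 36 + 1 = 37
  Event 6 (sale 23): sell min(23,37)=23. stock: 37 - 23 = 14. total_sold = 49
  Event 7 (restock 29): 14 + 29 = 43
  Event 8 (sale 2): sell min(2,43)=2. stock: 43 - 2 = 41. total_sold = 51
  Event 9 (return 1): 41 + 1 = 42
  Event 10 (sale 15): sell min(15,42)=15. stock: 42 - 15 = 27. total_sold = 66
Final: stock = 27, total_sold = 66

Answer: 27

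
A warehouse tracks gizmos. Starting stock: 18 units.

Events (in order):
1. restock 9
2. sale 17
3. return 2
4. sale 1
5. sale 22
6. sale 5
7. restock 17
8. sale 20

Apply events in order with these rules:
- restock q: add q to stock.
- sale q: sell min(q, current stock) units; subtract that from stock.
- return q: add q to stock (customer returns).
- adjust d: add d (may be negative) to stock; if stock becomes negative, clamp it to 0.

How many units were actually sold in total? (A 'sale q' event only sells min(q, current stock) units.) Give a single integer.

Processing events:
Start: stock = 18
  Event 1 (restock 9): 18 + 9 = 27
  Event 2 (sale 17): sell min(17,27)=17. stock: 27 - 17 = 10. total_sold = 17
  Event 3 (return 2): 10 + 2 = 12
  Event 4 (sale 1): sell min(1,12)=1. stock: 12 - 1 = 11. total_sold = 18
  Event 5 (sale 22): sell min(22,11)=11. stock: 11 - 11 = 0. total_sold = 29
  Event 6 (sale 5): sell min(5,0)=0. stock: 0 - 0 = 0. total_sold = 29
  Event 7 (restock 17): 0 + 17 = 17
  Event 8 (sale 20): sell min(20,17)=17. stock: 17 - 17 = 0. total_sold = 46
Final: stock = 0, total_sold = 46

Answer: 46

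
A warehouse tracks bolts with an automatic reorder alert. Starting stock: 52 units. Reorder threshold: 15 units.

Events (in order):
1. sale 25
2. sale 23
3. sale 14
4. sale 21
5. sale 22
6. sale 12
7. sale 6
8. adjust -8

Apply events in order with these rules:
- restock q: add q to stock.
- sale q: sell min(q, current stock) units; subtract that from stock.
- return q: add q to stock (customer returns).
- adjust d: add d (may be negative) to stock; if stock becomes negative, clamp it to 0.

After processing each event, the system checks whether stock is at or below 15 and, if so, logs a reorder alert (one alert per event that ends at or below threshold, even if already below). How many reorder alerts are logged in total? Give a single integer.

Answer: 7

Derivation:
Processing events:
Start: stock = 52
  Event 1 (sale 25): sell min(25,52)=25. stock: 52 - 25 = 27. total_sold = 25
  Event 2 (sale 23): sell min(23,27)=23. stock: 27 - 23 = 4. total_sold = 48
  Event 3 (sale 14): sell min(14,4)=4. stock: 4 - 4 = 0. total_sold = 52
  Event 4 (sale 21): sell min(21,0)=0. stock: 0 - 0 = 0. total_sold = 52
  Event 5 (sale 22): sell min(22,0)=0. stock: 0 - 0 = 0. total_sold = 52
  Event 6 (sale 12): sell min(12,0)=0. stock: 0 - 0 = 0. total_sold = 52
  Event 7 (sale 6): sell min(6,0)=0. stock: 0 - 0 = 0. total_sold = 52
  Event 8 (adjust -8): 0 + -8 = 0 (clamped to 0)
Final: stock = 0, total_sold = 52

Checking against threshold 15:
  After event 1: stock=27 > 15
  After event 2: stock=4 <= 15 -> ALERT
  After event 3: stock=0 <= 15 -> ALERT
  After event 4: stock=0 <= 15 -> ALERT
  After event 5: stock=0 <= 15 -> ALERT
  After event 6: stock=0 <= 15 -> ALERT
  After event 7: stock=0 <= 15 -> ALERT
  After event 8: stock=0 <= 15 -> ALERT
Alert events: [2, 3, 4, 5, 6, 7, 8]. Count = 7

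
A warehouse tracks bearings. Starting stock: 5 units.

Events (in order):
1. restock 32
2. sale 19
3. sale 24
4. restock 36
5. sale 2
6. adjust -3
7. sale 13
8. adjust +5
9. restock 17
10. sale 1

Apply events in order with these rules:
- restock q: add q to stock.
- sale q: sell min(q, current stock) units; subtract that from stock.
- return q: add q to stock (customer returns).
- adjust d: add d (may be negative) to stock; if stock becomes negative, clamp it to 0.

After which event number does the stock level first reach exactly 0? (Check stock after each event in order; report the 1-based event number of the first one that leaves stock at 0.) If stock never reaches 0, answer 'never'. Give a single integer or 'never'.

Answer: 3

Derivation:
Processing events:
Start: stock = 5
  Event 1 (restock 32): 5 + 32 = 37
  Event 2 (sale 19): sell min(19,37)=19. stock: 37 - 19 = 18. total_sold = 19
  Event 3 (sale 24): sell min(24,18)=18. stock: 18 - 18 = 0. total_sold = 37
  Event 4 (restock 36): 0 + 36 = 36
  Event 5 (sale 2): sell min(2,36)=2. stock: 36 - 2 = 34. total_sold = 39
  Event 6 (adjust -3): 34 + -3 = 31
  Event 7 (sale 13): sell min(13,31)=13. stock: 31 - 13 = 18. total_sold = 52
  Event 8 (adjust +5): 18 + 5 = 23
  Event 9 (restock 17): 23 + 17 = 40
  Event 10 (sale 1): sell min(1,40)=1. stock: 40 - 1 = 39. total_sold = 53
Final: stock = 39, total_sold = 53

First zero at event 3.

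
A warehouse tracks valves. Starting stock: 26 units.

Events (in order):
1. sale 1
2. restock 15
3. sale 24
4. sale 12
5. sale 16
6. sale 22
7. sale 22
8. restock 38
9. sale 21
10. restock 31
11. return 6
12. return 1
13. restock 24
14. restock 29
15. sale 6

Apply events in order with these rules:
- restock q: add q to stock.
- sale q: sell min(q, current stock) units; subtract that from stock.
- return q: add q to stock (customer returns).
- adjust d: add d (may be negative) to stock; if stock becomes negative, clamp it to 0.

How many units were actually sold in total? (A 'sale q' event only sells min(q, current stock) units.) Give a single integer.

Answer: 68

Derivation:
Processing events:
Start: stock = 26
  Event 1 (sale 1): sell min(1,26)=1. stock: 26 - 1 = 25. total_sold = 1
  Event 2 (restock 15): 25 + 15 = 40
  Event 3 (sale 24): sell min(24,40)=24. stock: 40 - 24 = 16. total_sold = 25
  Event 4 (sale 12): sell min(12,16)=12. stock: 16 - 12 = 4. total_sold = 37
  Event 5 (sale 16): sell min(16,4)=4. stock: 4 - 4 = 0. total_sold = 41
  Event 6 (sale 22): sell min(22,0)=0. stock: 0 - 0 = 0. total_sold = 41
  Event 7 (sale 22): sell min(22,0)=0. stock: 0 - 0 = 0. total_sold = 41
  Event 8 (restock 38): 0 + 38 = 38
  Event 9 (sale 21): sell min(21,38)=21. stock: 38 - 21 = 17. total_sold = 62
  Event 10 (restock 31): 17 + 31 = 48
  Event 11 (return 6): 48 + 6 = 54
  Event 12 (return 1): 54 + 1 = 55
  Event 13 (restock 24): 55 + 24 = 79
  Event 14 (restock 29): 79 + 29 = 108
  Event 15 (sale 6): sell min(6,108)=6. stock: 108 - 6 = 102. total_sold = 68
Final: stock = 102, total_sold = 68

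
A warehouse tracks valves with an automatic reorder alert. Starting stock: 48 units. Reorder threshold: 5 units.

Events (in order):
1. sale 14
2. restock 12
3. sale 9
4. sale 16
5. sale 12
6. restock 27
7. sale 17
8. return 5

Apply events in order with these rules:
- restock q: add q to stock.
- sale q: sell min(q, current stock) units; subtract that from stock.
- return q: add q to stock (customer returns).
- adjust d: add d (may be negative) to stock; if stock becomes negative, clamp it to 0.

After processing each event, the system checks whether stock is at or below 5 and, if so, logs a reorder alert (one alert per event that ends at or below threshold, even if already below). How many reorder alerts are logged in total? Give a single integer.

Answer: 0

Derivation:
Processing events:
Start: stock = 48
  Event 1 (sale 14): sell min(14,48)=14. stock: 48 - 14 = 34. total_sold = 14
  Event 2 (restock 12): 34 + 12 = 46
  Event 3 (sale 9): sell min(9,46)=9. stock: 46 - 9 = 37. total_sold = 23
  Event 4 (sale 16): sell min(16,37)=16. stock: 37 - 16 = 21. total_sold = 39
  Event 5 (sale 12): sell min(12,21)=12. stock: 21 - 12 = 9. total_sold = 51
  Event 6 (restock 27): 9 + 27 = 36
  Event 7 (sale 17): sell min(17,36)=17. stock: 36 - 17 = 19. total_sold = 68
  Event 8 (return 5): 19 + 5 = 24
Final: stock = 24, total_sold = 68

Checking against threshold 5:
  After event 1: stock=34 > 5
  After event 2: stock=46 > 5
  After event 3: stock=37 > 5
  After event 4: stock=21 > 5
  After event 5: stock=9 > 5
  After event 6: stock=36 > 5
  After event 7: stock=19 > 5
  After event 8: stock=24 > 5
Alert events: []. Count = 0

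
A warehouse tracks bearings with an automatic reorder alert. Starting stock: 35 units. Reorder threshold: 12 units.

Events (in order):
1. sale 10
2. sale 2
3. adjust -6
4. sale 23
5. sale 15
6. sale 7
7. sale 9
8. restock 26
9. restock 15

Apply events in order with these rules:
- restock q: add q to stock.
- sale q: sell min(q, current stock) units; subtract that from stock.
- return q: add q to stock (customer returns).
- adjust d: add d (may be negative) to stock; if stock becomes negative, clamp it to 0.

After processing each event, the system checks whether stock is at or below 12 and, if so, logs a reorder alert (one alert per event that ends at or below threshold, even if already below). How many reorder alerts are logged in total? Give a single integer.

Answer: 4

Derivation:
Processing events:
Start: stock = 35
  Event 1 (sale 10): sell min(10,35)=10. stock: 35 - 10 = 25. total_sold = 10
  Event 2 (sale 2): sell min(2,25)=2. stock: 25 - 2 = 23. total_sold = 12
  Event 3 (adjust -6): 23 + -6 = 17
  Event 4 (sale 23): sell min(23,17)=17. stock: 17 - 17 = 0. total_sold = 29
  Event 5 (sale 15): sell min(15,0)=0. stock: 0 - 0 = 0. total_sold = 29
  Event 6 (sale 7): sell min(7,0)=0. stock: 0 - 0 = 0. total_sold = 29
  Event 7 (sale 9): sell min(9,0)=0. stock: 0 - 0 = 0. total_sold = 29
  Event 8 (restock 26): 0 + 26 = 26
  Event 9 (restock 15): 26 + 15 = 41
Final: stock = 41, total_sold = 29

Checking against threshold 12:
  After event 1: stock=25 > 12
  After event 2: stock=23 > 12
  After event 3: stock=17 > 12
  After event 4: stock=0 <= 12 -> ALERT
  After event 5: stock=0 <= 12 -> ALERT
  After event 6: stock=0 <= 12 -> ALERT
  After event 7: stock=0 <= 12 -> ALERT
  After event 8: stock=26 > 12
  After event 9: stock=41 > 12
Alert events: [4, 5, 6, 7]. Count = 4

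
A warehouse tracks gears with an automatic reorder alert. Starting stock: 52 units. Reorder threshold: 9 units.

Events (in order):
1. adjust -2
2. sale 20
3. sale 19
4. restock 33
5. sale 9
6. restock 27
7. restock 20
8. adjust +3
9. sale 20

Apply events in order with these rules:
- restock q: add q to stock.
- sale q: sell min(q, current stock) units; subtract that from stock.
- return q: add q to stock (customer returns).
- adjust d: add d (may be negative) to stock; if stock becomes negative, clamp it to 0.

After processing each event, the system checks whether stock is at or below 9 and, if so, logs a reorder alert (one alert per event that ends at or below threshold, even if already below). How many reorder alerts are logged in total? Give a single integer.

Processing events:
Start: stock = 52
  Event 1 (adjust -2): 52 + -2 = 50
  Event 2 (sale 20): sell min(20,50)=20. stock: 50 - 20 = 30. total_sold = 20
  Event 3 (sale 19): sell min(19,30)=19. stock: 30 - 19 = 11. total_sold = 39
  Event 4 (restock 33): 11 + 33 = 44
  Event 5 (sale 9): sell min(9,44)=9. stock: 44 - 9 = 35. total_sold = 48
  Event 6 (restock 27): 35 + 27 = 62
  Event 7 (restock 20): 62 + 20 = 82
  Event 8 (adjust +3): 82 + 3 = 85
  Event 9 (sale 20): sell min(20,85)=20. stock: 85 - 20 = 65. total_sold = 68
Final: stock = 65, total_sold = 68

Checking against threshold 9:
  After event 1: stock=50 > 9
  After event 2: stock=30 > 9
  After event 3: stock=11 > 9
  After event 4: stock=44 > 9
  After event 5: stock=35 > 9
  After event 6: stock=62 > 9
  After event 7: stock=82 > 9
  After event 8: stock=85 > 9
  After event 9: stock=65 > 9
Alert events: []. Count = 0

Answer: 0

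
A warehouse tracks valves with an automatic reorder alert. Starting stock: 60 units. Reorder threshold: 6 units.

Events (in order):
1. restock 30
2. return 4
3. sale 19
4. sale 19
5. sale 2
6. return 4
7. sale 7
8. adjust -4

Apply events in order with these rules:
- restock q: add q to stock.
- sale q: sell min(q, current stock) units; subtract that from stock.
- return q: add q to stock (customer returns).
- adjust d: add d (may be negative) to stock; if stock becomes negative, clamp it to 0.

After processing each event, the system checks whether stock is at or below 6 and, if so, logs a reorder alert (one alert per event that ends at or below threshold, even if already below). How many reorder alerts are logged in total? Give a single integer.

Processing events:
Start: stock = 60
  Event 1 (restock 30): 60 + 30 = 90
  Event 2 (return 4): 90 + 4 = 94
  Event 3 (sale 19): sell min(19,94)=19. stock: 94 - 19 = 75. total_sold = 19
  Event 4 (sale 19): sell min(19,75)=19. stock: 75 - 19 = 56. total_sold = 38
  Event 5 (sale 2): sell min(2,56)=2. stock: 56 - 2 = 54. total_sold = 40
  Event 6 (return 4): 54 + 4 = 58
  Event 7 (sale 7): sell min(7,58)=7. stock: 58 - 7 = 51. total_sold = 47
  Event 8 (adjust -4): 51 + -4 = 47
Final: stock = 47, total_sold = 47

Checking against threshold 6:
  After event 1: stock=90 > 6
  After event 2: stock=94 > 6
  After event 3: stock=75 > 6
  After event 4: stock=56 > 6
  After event 5: stock=54 > 6
  After event 6: stock=58 > 6
  After event 7: stock=51 > 6
  After event 8: stock=47 > 6
Alert events: []. Count = 0

Answer: 0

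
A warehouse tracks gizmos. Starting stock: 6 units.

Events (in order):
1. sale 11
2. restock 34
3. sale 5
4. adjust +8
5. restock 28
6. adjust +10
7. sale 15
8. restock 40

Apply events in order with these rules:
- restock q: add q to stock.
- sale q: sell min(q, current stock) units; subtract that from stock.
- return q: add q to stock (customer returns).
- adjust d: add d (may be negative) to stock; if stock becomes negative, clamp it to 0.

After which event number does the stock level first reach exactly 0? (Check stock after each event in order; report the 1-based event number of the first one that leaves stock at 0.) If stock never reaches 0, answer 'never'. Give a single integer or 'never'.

Processing events:
Start: stock = 6
  Event 1 (sale 11): sell min(11,6)=6. stock: 6 - 6 = 0. total_sold = 6
  Event 2 (restock 34): 0 + 34 = 34
  Event 3 (sale 5): sell min(5,34)=5. stock: 34 - 5 = 29. total_sold = 11
  Event 4 (adjust +8): 29 + 8 = 37
  Event 5 (restock 28): 37 + 28 = 65
  Event 6 (adjust +10): 65 + 10 = 75
  Event 7 (sale 15): sell min(15,75)=15. stock: 75 - 15 = 60. total_sold = 26
  Event 8 (restock 40): 60 + 40 = 100
Final: stock = 100, total_sold = 26

First zero at event 1.

Answer: 1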